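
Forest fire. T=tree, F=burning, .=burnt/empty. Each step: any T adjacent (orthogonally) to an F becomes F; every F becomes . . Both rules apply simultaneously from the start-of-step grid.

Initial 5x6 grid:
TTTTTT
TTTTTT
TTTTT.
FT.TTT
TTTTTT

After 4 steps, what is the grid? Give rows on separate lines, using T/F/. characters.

Step 1: 3 trees catch fire, 1 burn out
  TTTTTT
  TTTTTT
  FTTTT.
  .F.TTT
  FTTTTT
Step 2: 3 trees catch fire, 3 burn out
  TTTTTT
  FTTTTT
  .FTTT.
  ...TTT
  .FTTTT
Step 3: 4 trees catch fire, 3 burn out
  FTTTTT
  .FTTTT
  ..FTT.
  ...TTT
  ..FTTT
Step 4: 4 trees catch fire, 4 burn out
  .FTTTT
  ..FTTT
  ...FT.
  ...TTT
  ...FTT

.FTTTT
..FTTT
...FT.
...TTT
...FTT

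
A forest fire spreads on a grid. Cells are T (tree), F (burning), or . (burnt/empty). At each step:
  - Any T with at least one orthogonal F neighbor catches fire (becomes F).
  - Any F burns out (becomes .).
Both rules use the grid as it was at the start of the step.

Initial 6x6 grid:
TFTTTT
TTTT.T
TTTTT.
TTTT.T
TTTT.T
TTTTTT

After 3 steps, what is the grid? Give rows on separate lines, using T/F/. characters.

Step 1: 3 trees catch fire, 1 burn out
  F.FTTT
  TFTT.T
  TTTTT.
  TTTT.T
  TTTT.T
  TTTTTT
Step 2: 4 trees catch fire, 3 burn out
  ...FTT
  F.FT.T
  TFTTT.
  TTTT.T
  TTTT.T
  TTTTTT
Step 3: 5 trees catch fire, 4 burn out
  ....FT
  ...F.T
  F.FTT.
  TFTT.T
  TTTT.T
  TTTTTT

....FT
...F.T
F.FTT.
TFTT.T
TTTT.T
TTTTTT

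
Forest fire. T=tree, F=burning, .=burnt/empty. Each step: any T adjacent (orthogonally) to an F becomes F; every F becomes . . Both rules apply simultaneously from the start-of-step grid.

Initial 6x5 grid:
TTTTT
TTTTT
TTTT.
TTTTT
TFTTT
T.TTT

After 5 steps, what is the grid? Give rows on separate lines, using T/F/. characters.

Step 1: 3 trees catch fire, 1 burn out
  TTTTT
  TTTTT
  TTTT.
  TFTTT
  F.FTT
  T.TTT
Step 2: 6 trees catch fire, 3 burn out
  TTTTT
  TTTTT
  TFTT.
  F.FTT
  ...FT
  F.FTT
Step 3: 6 trees catch fire, 6 burn out
  TTTTT
  TFTTT
  F.FT.
  ...FT
  ....F
  ...FT
Step 4: 6 trees catch fire, 6 burn out
  TFTTT
  F.FTT
  ...F.
  ....F
  .....
  ....F
Step 5: 3 trees catch fire, 6 burn out
  F.FTT
  ...FT
  .....
  .....
  .....
  .....

F.FTT
...FT
.....
.....
.....
.....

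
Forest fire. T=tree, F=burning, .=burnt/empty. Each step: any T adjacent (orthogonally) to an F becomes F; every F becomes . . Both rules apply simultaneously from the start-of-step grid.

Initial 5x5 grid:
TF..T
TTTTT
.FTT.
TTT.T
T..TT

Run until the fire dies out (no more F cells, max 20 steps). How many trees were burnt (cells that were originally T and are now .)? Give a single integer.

Answer: 13

Derivation:
Step 1: +4 fires, +2 burnt (F count now 4)
Step 2: +5 fires, +4 burnt (F count now 5)
Step 3: +2 fires, +5 burnt (F count now 2)
Step 4: +1 fires, +2 burnt (F count now 1)
Step 5: +1 fires, +1 burnt (F count now 1)
Step 6: +0 fires, +1 burnt (F count now 0)
Fire out after step 6
Initially T: 16, now '.': 22
Total burnt (originally-T cells now '.'): 13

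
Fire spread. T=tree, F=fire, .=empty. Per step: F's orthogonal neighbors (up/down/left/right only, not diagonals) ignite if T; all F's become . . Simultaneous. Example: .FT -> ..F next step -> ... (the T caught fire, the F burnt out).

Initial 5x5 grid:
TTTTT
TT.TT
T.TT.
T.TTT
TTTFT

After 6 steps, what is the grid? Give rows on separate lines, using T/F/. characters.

Step 1: 3 trees catch fire, 1 burn out
  TTTTT
  TT.TT
  T.TT.
  T.TFT
  TTF.F
Step 2: 4 trees catch fire, 3 burn out
  TTTTT
  TT.TT
  T.TF.
  T.F.F
  TF...
Step 3: 3 trees catch fire, 4 burn out
  TTTTT
  TT.FT
  T.F..
  T....
  F....
Step 4: 3 trees catch fire, 3 burn out
  TTTFT
  TT..F
  T....
  F....
  .....
Step 5: 3 trees catch fire, 3 burn out
  TTF.F
  TT...
  F....
  .....
  .....
Step 6: 2 trees catch fire, 3 burn out
  TF...
  FT...
  .....
  .....
  .....

TF...
FT...
.....
.....
.....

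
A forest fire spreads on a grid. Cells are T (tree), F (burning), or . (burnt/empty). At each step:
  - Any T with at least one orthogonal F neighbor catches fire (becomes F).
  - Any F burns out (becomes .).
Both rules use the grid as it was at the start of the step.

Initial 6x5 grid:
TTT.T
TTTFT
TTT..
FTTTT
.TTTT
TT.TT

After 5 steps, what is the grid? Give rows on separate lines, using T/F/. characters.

Step 1: 4 trees catch fire, 2 burn out
  TTT.T
  TTF.F
  FTT..
  .FTTT
  .TTTT
  TT.TT
Step 2: 8 trees catch fire, 4 burn out
  TTF.F
  FF...
  .FF..
  ..FTT
  .FTTT
  TT.TT
Step 3: 5 trees catch fire, 8 burn out
  FF...
  .....
  .....
  ...FT
  ..FTT
  TF.TT
Step 4: 3 trees catch fire, 5 burn out
  .....
  .....
  .....
  ....F
  ...FT
  F..TT
Step 5: 2 trees catch fire, 3 burn out
  .....
  .....
  .....
  .....
  ....F
  ...FT

.....
.....
.....
.....
....F
...FT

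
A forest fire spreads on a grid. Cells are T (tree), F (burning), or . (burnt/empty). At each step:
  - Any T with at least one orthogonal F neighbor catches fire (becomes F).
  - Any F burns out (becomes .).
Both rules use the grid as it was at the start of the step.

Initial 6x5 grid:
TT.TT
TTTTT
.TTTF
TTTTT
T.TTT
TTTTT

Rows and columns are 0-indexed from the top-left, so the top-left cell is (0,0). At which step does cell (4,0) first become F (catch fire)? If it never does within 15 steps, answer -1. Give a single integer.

Step 1: cell (4,0)='T' (+3 fires, +1 burnt)
Step 2: cell (4,0)='T' (+5 fires, +3 burnt)
Step 3: cell (4,0)='T' (+6 fires, +5 burnt)
Step 4: cell (4,0)='T' (+4 fires, +6 burnt)
Step 5: cell (4,0)='T' (+4 fires, +4 burnt)
Step 6: cell (4,0)='F' (+3 fires, +4 burnt)
  -> target ignites at step 6
Step 7: cell (4,0)='.' (+1 fires, +3 burnt)
Step 8: cell (4,0)='.' (+0 fires, +1 burnt)
  fire out at step 8

6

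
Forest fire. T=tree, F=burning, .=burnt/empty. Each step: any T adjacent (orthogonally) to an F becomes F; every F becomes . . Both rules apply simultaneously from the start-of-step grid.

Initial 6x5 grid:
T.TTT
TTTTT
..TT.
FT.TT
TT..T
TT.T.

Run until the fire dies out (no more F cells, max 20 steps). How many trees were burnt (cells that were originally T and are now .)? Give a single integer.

Answer: 5

Derivation:
Step 1: +2 fires, +1 burnt (F count now 2)
Step 2: +2 fires, +2 burnt (F count now 2)
Step 3: +1 fires, +2 burnt (F count now 1)
Step 4: +0 fires, +1 burnt (F count now 0)
Fire out after step 4
Initially T: 20, now '.': 15
Total burnt (originally-T cells now '.'): 5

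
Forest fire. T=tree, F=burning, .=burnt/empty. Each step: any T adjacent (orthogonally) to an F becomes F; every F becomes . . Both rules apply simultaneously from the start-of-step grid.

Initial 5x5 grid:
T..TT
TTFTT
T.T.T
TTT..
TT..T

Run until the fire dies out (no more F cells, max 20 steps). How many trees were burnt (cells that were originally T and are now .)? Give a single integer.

Answer: 15

Derivation:
Step 1: +3 fires, +1 burnt (F count now 3)
Step 2: +4 fires, +3 burnt (F count now 4)
Step 3: +5 fires, +4 burnt (F count now 5)
Step 4: +2 fires, +5 burnt (F count now 2)
Step 5: +1 fires, +2 burnt (F count now 1)
Step 6: +0 fires, +1 burnt (F count now 0)
Fire out after step 6
Initially T: 16, now '.': 24
Total burnt (originally-T cells now '.'): 15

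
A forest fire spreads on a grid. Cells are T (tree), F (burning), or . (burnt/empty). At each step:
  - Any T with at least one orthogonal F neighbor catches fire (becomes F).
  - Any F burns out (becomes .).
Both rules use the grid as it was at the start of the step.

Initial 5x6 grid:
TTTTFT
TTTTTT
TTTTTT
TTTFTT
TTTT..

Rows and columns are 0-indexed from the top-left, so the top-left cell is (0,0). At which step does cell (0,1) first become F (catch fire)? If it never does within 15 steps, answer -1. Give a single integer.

Step 1: cell (0,1)='T' (+7 fires, +2 burnt)
Step 2: cell (0,1)='T' (+8 fires, +7 burnt)
Step 3: cell (0,1)='F' (+6 fires, +8 burnt)
  -> target ignites at step 3
Step 4: cell (0,1)='.' (+4 fires, +6 burnt)
Step 5: cell (0,1)='.' (+1 fires, +4 burnt)
Step 6: cell (0,1)='.' (+0 fires, +1 burnt)
  fire out at step 6

3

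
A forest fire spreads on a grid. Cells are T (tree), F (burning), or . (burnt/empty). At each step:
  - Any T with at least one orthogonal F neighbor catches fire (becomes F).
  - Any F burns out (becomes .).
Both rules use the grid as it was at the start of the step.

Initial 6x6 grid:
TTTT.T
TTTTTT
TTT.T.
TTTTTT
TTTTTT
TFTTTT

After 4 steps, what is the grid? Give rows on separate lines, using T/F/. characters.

Step 1: 3 trees catch fire, 1 burn out
  TTTT.T
  TTTTTT
  TTT.T.
  TTTTTT
  TFTTTT
  F.FTTT
Step 2: 4 trees catch fire, 3 burn out
  TTTT.T
  TTTTTT
  TTT.T.
  TFTTTT
  F.FTTT
  ...FTT
Step 3: 5 trees catch fire, 4 burn out
  TTTT.T
  TTTTTT
  TFT.T.
  F.FTTT
  ...FTT
  ....FT
Step 4: 6 trees catch fire, 5 burn out
  TTTT.T
  TFTTTT
  F.F.T.
  ...FTT
  ....FT
  .....F

TTTT.T
TFTTTT
F.F.T.
...FTT
....FT
.....F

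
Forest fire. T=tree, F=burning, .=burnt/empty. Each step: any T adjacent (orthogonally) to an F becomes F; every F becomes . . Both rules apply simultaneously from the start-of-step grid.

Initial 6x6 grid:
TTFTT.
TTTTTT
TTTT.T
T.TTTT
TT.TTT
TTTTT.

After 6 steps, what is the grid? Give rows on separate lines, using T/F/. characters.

Step 1: 3 trees catch fire, 1 burn out
  TF.FT.
  TTFTTT
  TTTT.T
  T.TTTT
  TT.TTT
  TTTTT.
Step 2: 5 trees catch fire, 3 burn out
  F...F.
  TF.FTT
  TTFT.T
  T.TTTT
  TT.TTT
  TTTTT.
Step 3: 5 trees catch fire, 5 burn out
  ......
  F...FT
  TF.F.T
  T.FTTT
  TT.TTT
  TTTTT.
Step 4: 3 trees catch fire, 5 burn out
  ......
  .....F
  F....T
  T..FTT
  TT.TTT
  TTTTT.
Step 5: 4 trees catch fire, 3 burn out
  ......
  ......
  .....F
  F...FT
  TT.FTT
  TTTTT.
Step 6: 4 trees catch fire, 4 burn out
  ......
  ......
  ......
  .....F
  FT..FT
  TTTFT.

......
......
......
.....F
FT..FT
TTTFT.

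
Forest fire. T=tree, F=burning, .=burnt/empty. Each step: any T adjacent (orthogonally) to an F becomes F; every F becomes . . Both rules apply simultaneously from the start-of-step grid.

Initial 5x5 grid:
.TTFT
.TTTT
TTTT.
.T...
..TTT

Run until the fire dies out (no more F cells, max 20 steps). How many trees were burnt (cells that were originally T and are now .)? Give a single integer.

Step 1: +3 fires, +1 burnt (F count now 3)
Step 2: +4 fires, +3 burnt (F count now 4)
Step 3: +2 fires, +4 burnt (F count now 2)
Step 4: +1 fires, +2 burnt (F count now 1)
Step 5: +2 fires, +1 burnt (F count now 2)
Step 6: +0 fires, +2 burnt (F count now 0)
Fire out after step 6
Initially T: 15, now '.': 22
Total burnt (originally-T cells now '.'): 12

Answer: 12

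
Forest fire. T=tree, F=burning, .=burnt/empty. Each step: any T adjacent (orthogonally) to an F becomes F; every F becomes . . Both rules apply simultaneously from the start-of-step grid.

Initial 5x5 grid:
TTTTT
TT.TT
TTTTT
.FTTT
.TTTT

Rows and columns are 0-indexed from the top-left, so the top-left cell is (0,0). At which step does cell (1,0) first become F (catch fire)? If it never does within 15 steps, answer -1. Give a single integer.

Step 1: cell (1,0)='T' (+3 fires, +1 burnt)
Step 2: cell (1,0)='T' (+5 fires, +3 burnt)
Step 3: cell (1,0)='F' (+5 fires, +5 burnt)
  -> target ignites at step 3
Step 4: cell (1,0)='.' (+5 fires, +5 burnt)
Step 5: cell (1,0)='.' (+2 fires, +5 burnt)
Step 6: cell (1,0)='.' (+1 fires, +2 burnt)
Step 7: cell (1,0)='.' (+0 fires, +1 burnt)
  fire out at step 7

3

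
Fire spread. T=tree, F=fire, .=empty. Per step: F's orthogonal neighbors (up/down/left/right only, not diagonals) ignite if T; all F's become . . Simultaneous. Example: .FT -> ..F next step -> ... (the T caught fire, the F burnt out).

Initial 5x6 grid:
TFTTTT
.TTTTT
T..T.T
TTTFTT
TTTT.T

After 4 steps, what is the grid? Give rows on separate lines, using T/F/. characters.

Step 1: 7 trees catch fire, 2 burn out
  F.FTTT
  .FTTTT
  T..F.T
  TTF.FT
  TTTF.T
Step 2: 6 trees catch fire, 7 burn out
  ...FTT
  ..FFTT
  T....T
  TF...F
  TTF..T
Step 3: 6 trees catch fire, 6 burn out
  ....FT
  ....FT
  T....F
  F.....
  TF...F
Step 4: 4 trees catch fire, 6 burn out
  .....F
  .....F
  F.....
  ......
  F.....

.....F
.....F
F.....
......
F.....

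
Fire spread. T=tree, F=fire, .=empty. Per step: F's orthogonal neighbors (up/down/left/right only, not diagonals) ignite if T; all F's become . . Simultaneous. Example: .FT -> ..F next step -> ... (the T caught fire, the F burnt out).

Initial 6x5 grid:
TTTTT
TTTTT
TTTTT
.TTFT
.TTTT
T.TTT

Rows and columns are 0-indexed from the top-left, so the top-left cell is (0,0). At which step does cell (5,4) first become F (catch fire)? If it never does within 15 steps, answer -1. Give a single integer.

Step 1: cell (5,4)='T' (+4 fires, +1 burnt)
Step 2: cell (5,4)='T' (+7 fires, +4 burnt)
Step 3: cell (5,4)='F' (+7 fires, +7 burnt)
  -> target ignites at step 3
Step 4: cell (5,4)='.' (+4 fires, +7 burnt)
Step 5: cell (5,4)='.' (+2 fires, +4 burnt)
Step 6: cell (5,4)='.' (+1 fires, +2 burnt)
Step 7: cell (5,4)='.' (+0 fires, +1 burnt)
  fire out at step 7

3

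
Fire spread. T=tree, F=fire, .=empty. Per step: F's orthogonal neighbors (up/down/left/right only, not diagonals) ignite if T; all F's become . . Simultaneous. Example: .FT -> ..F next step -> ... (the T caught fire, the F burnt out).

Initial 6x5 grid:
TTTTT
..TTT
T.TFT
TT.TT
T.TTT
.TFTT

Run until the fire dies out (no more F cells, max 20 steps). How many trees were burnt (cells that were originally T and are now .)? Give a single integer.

Answer: 18

Derivation:
Step 1: +7 fires, +2 burnt (F count now 7)
Step 2: +6 fires, +7 burnt (F count now 6)
Step 3: +3 fires, +6 burnt (F count now 3)
Step 4: +1 fires, +3 burnt (F count now 1)
Step 5: +1 fires, +1 burnt (F count now 1)
Step 6: +0 fires, +1 burnt (F count now 0)
Fire out after step 6
Initially T: 22, now '.': 26
Total burnt (originally-T cells now '.'): 18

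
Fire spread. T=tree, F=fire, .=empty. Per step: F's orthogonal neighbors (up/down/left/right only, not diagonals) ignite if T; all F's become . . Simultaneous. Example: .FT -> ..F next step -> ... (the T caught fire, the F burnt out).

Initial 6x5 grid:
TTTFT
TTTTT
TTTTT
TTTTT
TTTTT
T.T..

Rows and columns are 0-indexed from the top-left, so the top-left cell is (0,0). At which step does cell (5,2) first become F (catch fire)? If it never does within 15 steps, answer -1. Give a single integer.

Step 1: cell (5,2)='T' (+3 fires, +1 burnt)
Step 2: cell (5,2)='T' (+4 fires, +3 burnt)
Step 3: cell (5,2)='T' (+5 fires, +4 burnt)
Step 4: cell (5,2)='T' (+5 fires, +5 burnt)
Step 5: cell (5,2)='T' (+4 fires, +5 burnt)
Step 6: cell (5,2)='F' (+3 fires, +4 burnt)
  -> target ignites at step 6
Step 7: cell (5,2)='.' (+1 fires, +3 burnt)
Step 8: cell (5,2)='.' (+1 fires, +1 burnt)
Step 9: cell (5,2)='.' (+0 fires, +1 burnt)
  fire out at step 9

6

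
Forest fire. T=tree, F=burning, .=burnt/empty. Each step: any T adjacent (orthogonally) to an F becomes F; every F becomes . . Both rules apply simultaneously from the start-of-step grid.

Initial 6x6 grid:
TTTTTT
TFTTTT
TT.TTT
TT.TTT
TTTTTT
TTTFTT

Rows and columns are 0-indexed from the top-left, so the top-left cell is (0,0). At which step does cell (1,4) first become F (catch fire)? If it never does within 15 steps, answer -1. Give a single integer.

Step 1: cell (1,4)='T' (+7 fires, +2 burnt)
Step 2: cell (1,4)='T' (+10 fires, +7 burnt)
Step 3: cell (1,4)='F' (+8 fires, +10 burnt)
  -> target ignites at step 3
Step 4: cell (1,4)='.' (+5 fires, +8 burnt)
Step 5: cell (1,4)='.' (+2 fires, +5 burnt)
Step 6: cell (1,4)='.' (+0 fires, +2 burnt)
  fire out at step 6

3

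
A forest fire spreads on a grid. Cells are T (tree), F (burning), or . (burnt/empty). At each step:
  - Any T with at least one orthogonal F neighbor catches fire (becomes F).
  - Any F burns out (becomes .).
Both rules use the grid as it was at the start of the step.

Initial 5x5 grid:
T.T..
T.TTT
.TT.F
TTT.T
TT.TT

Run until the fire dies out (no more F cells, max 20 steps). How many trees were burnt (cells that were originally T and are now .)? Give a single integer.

Step 1: +2 fires, +1 burnt (F count now 2)
Step 2: +2 fires, +2 burnt (F count now 2)
Step 3: +2 fires, +2 burnt (F count now 2)
Step 4: +2 fires, +2 burnt (F count now 2)
Step 5: +2 fires, +2 burnt (F count now 2)
Step 6: +1 fires, +2 burnt (F count now 1)
Step 7: +2 fires, +1 burnt (F count now 2)
Step 8: +1 fires, +2 burnt (F count now 1)
Step 9: +0 fires, +1 burnt (F count now 0)
Fire out after step 9
Initially T: 16, now '.': 23
Total burnt (originally-T cells now '.'): 14

Answer: 14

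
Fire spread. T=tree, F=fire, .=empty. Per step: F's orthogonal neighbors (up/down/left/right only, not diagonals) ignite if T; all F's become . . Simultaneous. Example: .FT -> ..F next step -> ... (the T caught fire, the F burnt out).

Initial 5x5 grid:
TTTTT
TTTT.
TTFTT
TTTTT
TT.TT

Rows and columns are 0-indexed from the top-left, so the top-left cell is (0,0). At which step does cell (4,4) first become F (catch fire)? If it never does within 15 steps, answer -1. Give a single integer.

Step 1: cell (4,4)='T' (+4 fires, +1 burnt)
Step 2: cell (4,4)='T' (+7 fires, +4 burnt)
Step 3: cell (4,4)='T' (+7 fires, +7 burnt)
Step 4: cell (4,4)='F' (+4 fires, +7 burnt)
  -> target ignites at step 4
Step 5: cell (4,4)='.' (+0 fires, +4 burnt)
  fire out at step 5

4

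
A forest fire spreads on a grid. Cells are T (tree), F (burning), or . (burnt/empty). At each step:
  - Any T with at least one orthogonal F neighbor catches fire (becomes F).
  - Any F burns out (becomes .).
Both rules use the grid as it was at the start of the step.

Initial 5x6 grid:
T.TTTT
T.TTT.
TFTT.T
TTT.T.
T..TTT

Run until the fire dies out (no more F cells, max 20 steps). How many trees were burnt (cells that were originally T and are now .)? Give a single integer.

Step 1: +3 fires, +1 burnt (F count now 3)
Step 2: +5 fires, +3 burnt (F count now 5)
Step 3: +4 fires, +5 burnt (F count now 4)
Step 4: +2 fires, +4 burnt (F count now 2)
Step 5: +1 fires, +2 burnt (F count now 1)
Step 6: +1 fires, +1 burnt (F count now 1)
Step 7: +0 fires, +1 burnt (F count now 0)
Fire out after step 7
Initially T: 21, now '.': 25
Total burnt (originally-T cells now '.'): 16

Answer: 16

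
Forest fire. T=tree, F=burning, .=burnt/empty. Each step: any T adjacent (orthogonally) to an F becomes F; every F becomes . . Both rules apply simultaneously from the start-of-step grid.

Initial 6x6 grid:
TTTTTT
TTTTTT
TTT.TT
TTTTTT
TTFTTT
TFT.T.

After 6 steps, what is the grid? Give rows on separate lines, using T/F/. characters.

Step 1: 5 trees catch fire, 2 burn out
  TTTTTT
  TTTTTT
  TTT.TT
  TTFTTT
  TF.FTT
  F.F.T.
Step 2: 5 trees catch fire, 5 burn out
  TTTTTT
  TTTTTT
  TTF.TT
  TF.FTT
  F...FT
  ....T.
Step 3: 6 trees catch fire, 5 burn out
  TTTTTT
  TTFTTT
  TF..TT
  F...FT
  .....F
  ....F.
Step 4: 6 trees catch fire, 6 burn out
  TTFTTT
  TF.FTT
  F...FT
  .....F
  ......
  ......
Step 5: 5 trees catch fire, 6 burn out
  TF.FTT
  F...FT
  .....F
  ......
  ......
  ......
Step 6: 3 trees catch fire, 5 burn out
  F...FT
  .....F
  ......
  ......
  ......
  ......

F...FT
.....F
......
......
......
......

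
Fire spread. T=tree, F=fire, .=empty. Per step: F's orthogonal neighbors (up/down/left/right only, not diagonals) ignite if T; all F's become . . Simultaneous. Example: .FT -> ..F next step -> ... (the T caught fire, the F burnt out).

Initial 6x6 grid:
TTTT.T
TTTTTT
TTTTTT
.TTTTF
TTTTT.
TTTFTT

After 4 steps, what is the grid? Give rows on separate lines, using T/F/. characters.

Step 1: 5 trees catch fire, 2 burn out
  TTTT.T
  TTTTTT
  TTTTTF
  .TTTF.
  TTTFT.
  TTF.FT
Step 2: 7 trees catch fire, 5 burn out
  TTTT.T
  TTTTTF
  TTTTF.
  .TTF..
  TTF.F.
  TF...F
Step 3: 6 trees catch fire, 7 burn out
  TTTT.F
  TTTTF.
  TTTF..
  .TF...
  TF....
  F.....
Step 4: 4 trees catch fire, 6 burn out
  TTTT..
  TTTF..
  TTF...
  .F....
  F.....
  ......

TTTT..
TTTF..
TTF...
.F....
F.....
......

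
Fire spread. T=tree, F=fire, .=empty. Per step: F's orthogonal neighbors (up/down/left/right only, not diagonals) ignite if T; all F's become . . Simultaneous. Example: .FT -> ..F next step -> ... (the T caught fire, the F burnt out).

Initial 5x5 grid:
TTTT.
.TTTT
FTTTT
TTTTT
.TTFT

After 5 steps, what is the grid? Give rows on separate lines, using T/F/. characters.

Step 1: 5 trees catch fire, 2 burn out
  TTTT.
  .TTTT
  .FTTT
  FTTFT
  .TF.F
Step 2: 7 trees catch fire, 5 burn out
  TTTT.
  .FTTT
  ..FFT
  .FF.F
  .F...
Step 3: 4 trees catch fire, 7 burn out
  TFTT.
  ..FFT
  ....F
  .....
  .....
Step 4: 4 trees catch fire, 4 burn out
  F.FF.
  ....F
  .....
  .....
  .....
Step 5: 0 trees catch fire, 4 burn out
  .....
  .....
  .....
  .....
  .....

.....
.....
.....
.....
.....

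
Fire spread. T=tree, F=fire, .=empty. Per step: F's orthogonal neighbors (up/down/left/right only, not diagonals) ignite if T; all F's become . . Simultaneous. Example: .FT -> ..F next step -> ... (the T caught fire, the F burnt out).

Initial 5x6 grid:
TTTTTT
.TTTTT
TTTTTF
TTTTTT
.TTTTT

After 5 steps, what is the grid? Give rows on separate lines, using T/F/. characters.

Step 1: 3 trees catch fire, 1 burn out
  TTTTTT
  .TTTTF
  TTTTF.
  TTTTTF
  .TTTTT
Step 2: 5 trees catch fire, 3 burn out
  TTTTTF
  .TTTF.
  TTTF..
  TTTTF.
  .TTTTF
Step 3: 5 trees catch fire, 5 burn out
  TTTTF.
  .TTF..
  TTF...
  TTTF..
  .TTTF.
Step 4: 5 trees catch fire, 5 burn out
  TTTF..
  .TF...
  TF....
  TTF...
  .TTF..
Step 5: 5 trees catch fire, 5 burn out
  TTF...
  .F....
  F.....
  TF....
  .TF...

TTF...
.F....
F.....
TF....
.TF...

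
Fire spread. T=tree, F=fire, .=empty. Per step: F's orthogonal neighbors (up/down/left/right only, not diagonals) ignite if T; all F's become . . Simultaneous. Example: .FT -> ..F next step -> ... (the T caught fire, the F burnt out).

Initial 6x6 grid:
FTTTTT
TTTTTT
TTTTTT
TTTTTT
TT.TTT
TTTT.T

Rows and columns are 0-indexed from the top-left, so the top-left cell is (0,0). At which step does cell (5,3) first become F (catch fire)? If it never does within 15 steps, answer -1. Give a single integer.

Step 1: cell (5,3)='T' (+2 fires, +1 burnt)
Step 2: cell (5,3)='T' (+3 fires, +2 burnt)
Step 3: cell (5,3)='T' (+4 fires, +3 burnt)
Step 4: cell (5,3)='T' (+5 fires, +4 burnt)
Step 5: cell (5,3)='T' (+6 fires, +5 burnt)
Step 6: cell (5,3)='T' (+4 fires, +6 burnt)
Step 7: cell (5,3)='T' (+4 fires, +4 burnt)
Step 8: cell (5,3)='F' (+3 fires, +4 burnt)
  -> target ignites at step 8
Step 9: cell (5,3)='.' (+1 fires, +3 burnt)
Step 10: cell (5,3)='.' (+1 fires, +1 burnt)
Step 11: cell (5,3)='.' (+0 fires, +1 burnt)
  fire out at step 11

8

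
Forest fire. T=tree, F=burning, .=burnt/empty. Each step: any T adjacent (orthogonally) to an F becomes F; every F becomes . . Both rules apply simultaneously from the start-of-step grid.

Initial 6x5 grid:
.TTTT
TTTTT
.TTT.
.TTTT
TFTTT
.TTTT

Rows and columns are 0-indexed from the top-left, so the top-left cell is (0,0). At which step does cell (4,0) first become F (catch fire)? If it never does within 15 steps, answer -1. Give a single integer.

Step 1: cell (4,0)='F' (+4 fires, +1 burnt)
  -> target ignites at step 1
Step 2: cell (4,0)='.' (+4 fires, +4 burnt)
Step 3: cell (4,0)='.' (+5 fires, +4 burnt)
Step 4: cell (4,0)='.' (+6 fires, +5 burnt)
Step 5: cell (4,0)='.' (+2 fires, +6 burnt)
Step 6: cell (4,0)='.' (+2 fires, +2 burnt)
Step 7: cell (4,0)='.' (+1 fires, +2 burnt)
Step 8: cell (4,0)='.' (+0 fires, +1 burnt)
  fire out at step 8

1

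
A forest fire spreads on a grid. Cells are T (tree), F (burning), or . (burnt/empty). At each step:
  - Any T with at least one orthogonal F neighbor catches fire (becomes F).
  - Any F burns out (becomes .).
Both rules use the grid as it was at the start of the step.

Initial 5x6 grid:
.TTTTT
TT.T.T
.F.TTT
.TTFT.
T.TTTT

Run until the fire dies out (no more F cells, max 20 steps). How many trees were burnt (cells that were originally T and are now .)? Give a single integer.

Step 1: +6 fires, +2 burnt (F count now 6)
Step 2: +6 fires, +6 burnt (F count now 6)
Step 3: +4 fires, +6 burnt (F count now 4)
Step 4: +2 fires, +4 burnt (F count now 2)
Step 5: +1 fires, +2 burnt (F count now 1)
Step 6: +0 fires, +1 burnt (F count now 0)
Fire out after step 6
Initially T: 20, now '.': 29
Total burnt (originally-T cells now '.'): 19

Answer: 19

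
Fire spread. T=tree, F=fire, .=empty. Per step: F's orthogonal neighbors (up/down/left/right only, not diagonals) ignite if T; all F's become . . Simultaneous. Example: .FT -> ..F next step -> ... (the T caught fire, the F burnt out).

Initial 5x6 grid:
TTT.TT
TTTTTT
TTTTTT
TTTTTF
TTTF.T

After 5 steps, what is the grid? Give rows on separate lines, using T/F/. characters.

Step 1: 5 trees catch fire, 2 burn out
  TTT.TT
  TTTTTT
  TTTTTF
  TTTFF.
  TTF..F
Step 2: 5 trees catch fire, 5 burn out
  TTT.TT
  TTTTTF
  TTTFF.
  TTF...
  TF....
Step 3: 6 trees catch fire, 5 burn out
  TTT.TF
  TTTFF.
  TTF...
  TF....
  F.....
Step 4: 4 trees catch fire, 6 burn out
  TTT.F.
  TTF...
  TF....
  F.....
  ......
Step 5: 3 trees catch fire, 4 burn out
  TTF...
  TF....
  F.....
  ......
  ......

TTF...
TF....
F.....
......
......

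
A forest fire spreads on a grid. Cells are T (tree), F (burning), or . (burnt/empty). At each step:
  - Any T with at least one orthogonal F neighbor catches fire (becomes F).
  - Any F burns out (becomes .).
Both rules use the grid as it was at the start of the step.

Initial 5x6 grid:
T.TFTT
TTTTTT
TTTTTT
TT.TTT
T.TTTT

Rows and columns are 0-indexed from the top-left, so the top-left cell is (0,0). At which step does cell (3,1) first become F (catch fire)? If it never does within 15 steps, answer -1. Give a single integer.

Step 1: cell (3,1)='T' (+3 fires, +1 burnt)
Step 2: cell (3,1)='T' (+4 fires, +3 burnt)
Step 3: cell (3,1)='T' (+5 fires, +4 burnt)
Step 4: cell (3,1)='T' (+5 fires, +5 burnt)
Step 5: cell (3,1)='F' (+6 fires, +5 burnt)
  -> target ignites at step 5
Step 6: cell (3,1)='.' (+2 fires, +6 burnt)
Step 7: cell (3,1)='.' (+1 fires, +2 burnt)
Step 8: cell (3,1)='.' (+0 fires, +1 burnt)
  fire out at step 8

5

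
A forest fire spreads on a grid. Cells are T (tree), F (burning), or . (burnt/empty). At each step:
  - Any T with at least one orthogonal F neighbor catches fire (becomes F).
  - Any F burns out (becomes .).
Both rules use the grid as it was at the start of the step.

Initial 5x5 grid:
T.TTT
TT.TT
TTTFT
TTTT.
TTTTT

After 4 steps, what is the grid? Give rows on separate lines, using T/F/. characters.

Step 1: 4 trees catch fire, 1 burn out
  T.TTT
  TT.FT
  TTF.F
  TTTF.
  TTTTT
Step 2: 5 trees catch fire, 4 burn out
  T.TFT
  TT..F
  TF...
  TTF..
  TTTFT
Step 3: 7 trees catch fire, 5 burn out
  T.F.F
  TF...
  F....
  TF...
  TTF.F
Step 4: 3 trees catch fire, 7 burn out
  T....
  F....
  .....
  F....
  TF...

T....
F....
.....
F....
TF...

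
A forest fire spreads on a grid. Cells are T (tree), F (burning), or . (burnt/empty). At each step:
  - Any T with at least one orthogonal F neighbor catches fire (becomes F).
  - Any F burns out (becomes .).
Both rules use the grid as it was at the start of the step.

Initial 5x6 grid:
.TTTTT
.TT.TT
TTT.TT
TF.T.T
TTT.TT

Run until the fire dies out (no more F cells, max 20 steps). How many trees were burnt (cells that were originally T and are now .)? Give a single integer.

Answer: 21

Derivation:
Step 1: +3 fires, +1 burnt (F count now 3)
Step 2: +5 fires, +3 burnt (F count now 5)
Step 3: +2 fires, +5 burnt (F count now 2)
Step 4: +1 fires, +2 burnt (F count now 1)
Step 5: +1 fires, +1 burnt (F count now 1)
Step 6: +1 fires, +1 burnt (F count now 1)
Step 7: +2 fires, +1 burnt (F count now 2)
Step 8: +2 fires, +2 burnt (F count now 2)
Step 9: +1 fires, +2 burnt (F count now 1)
Step 10: +1 fires, +1 burnt (F count now 1)
Step 11: +1 fires, +1 burnt (F count now 1)
Step 12: +1 fires, +1 burnt (F count now 1)
Step 13: +0 fires, +1 burnt (F count now 0)
Fire out after step 13
Initially T: 22, now '.': 29
Total burnt (originally-T cells now '.'): 21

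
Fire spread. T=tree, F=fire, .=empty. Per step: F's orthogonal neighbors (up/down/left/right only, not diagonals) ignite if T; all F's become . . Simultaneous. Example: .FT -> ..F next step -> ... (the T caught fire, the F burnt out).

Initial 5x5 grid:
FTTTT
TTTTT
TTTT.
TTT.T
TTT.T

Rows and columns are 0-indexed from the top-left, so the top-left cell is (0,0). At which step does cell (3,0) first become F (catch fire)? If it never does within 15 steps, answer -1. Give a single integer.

Step 1: cell (3,0)='T' (+2 fires, +1 burnt)
Step 2: cell (3,0)='T' (+3 fires, +2 burnt)
Step 3: cell (3,0)='F' (+4 fires, +3 burnt)
  -> target ignites at step 3
Step 4: cell (3,0)='.' (+5 fires, +4 burnt)
Step 5: cell (3,0)='.' (+4 fires, +5 burnt)
Step 6: cell (3,0)='.' (+1 fires, +4 burnt)
Step 7: cell (3,0)='.' (+0 fires, +1 burnt)
  fire out at step 7

3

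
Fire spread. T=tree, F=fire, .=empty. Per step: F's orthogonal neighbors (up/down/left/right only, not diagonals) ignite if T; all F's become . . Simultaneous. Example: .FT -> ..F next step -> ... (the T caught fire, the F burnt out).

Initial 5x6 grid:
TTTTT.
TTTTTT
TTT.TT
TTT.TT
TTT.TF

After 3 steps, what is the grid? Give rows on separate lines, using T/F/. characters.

Step 1: 2 trees catch fire, 1 burn out
  TTTTT.
  TTTTTT
  TTT.TT
  TTT.TF
  TTT.F.
Step 2: 2 trees catch fire, 2 burn out
  TTTTT.
  TTTTTT
  TTT.TF
  TTT.F.
  TTT...
Step 3: 2 trees catch fire, 2 burn out
  TTTTT.
  TTTTTF
  TTT.F.
  TTT...
  TTT...

TTTTT.
TTTTTF
TTT.F.
TTT...
TTT...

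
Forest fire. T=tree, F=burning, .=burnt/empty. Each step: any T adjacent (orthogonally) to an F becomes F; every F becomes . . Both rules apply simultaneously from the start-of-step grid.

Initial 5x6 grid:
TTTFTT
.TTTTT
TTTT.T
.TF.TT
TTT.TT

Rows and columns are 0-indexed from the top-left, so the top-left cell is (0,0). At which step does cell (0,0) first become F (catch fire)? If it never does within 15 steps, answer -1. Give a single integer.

Step 1: cell (0,0)='T' (+6 fires, +2 burnt)
Step 2: cell (0,0)='T' (+7 fires, +6 burnt)
Step 3: cell (0,0)='F' (+5 fires, +7 burnt)
  -> target ignites at step 3
Step 4: cell (0,0)='.' (+1 fires, +5 burnt)
Step 5: cell (0,0)='.' (+1 fires, +1 burnt)
Step 6: cell (0,0)='.' (+2 fires, +1 burnt)
Step 7: cell (0,0)='.' (+1 fires, +2 burnt)
Step 8: cell (0,0)='.' (+0 fires, +1 burnt)
  fire out at step 8

3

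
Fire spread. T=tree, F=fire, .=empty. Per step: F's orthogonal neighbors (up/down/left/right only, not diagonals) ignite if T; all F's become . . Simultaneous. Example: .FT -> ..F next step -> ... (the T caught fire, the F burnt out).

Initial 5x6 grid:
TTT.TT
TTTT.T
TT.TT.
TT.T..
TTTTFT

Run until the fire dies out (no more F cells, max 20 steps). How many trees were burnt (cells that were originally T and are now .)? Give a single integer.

Step 1: +2 fires, +1 burnt (F count now 2)
Step 2: +2 fires, +2 burnt (F count now 2)
Step 3: +2 fires, +2 burnt (F count now 2)
Step 4: +4 fires, +2 burnt (F count now 4)
Step 5: +3 fires, +4 burnt (F count now 3)
Step 6: +3 fires, +3 burnt (F count now 3)
Step 7: +2 fires, +3 burnt (F count now 2)
Step 8: +1 fires, +2 burnt (F count now 1)
Step 9: +0 fires, +1 burnt (F count now 0)
Fire out after step 9
Initially T: 22, now '.': 27
Total burnt (originally-T cells now '.'): 19

Answer: 19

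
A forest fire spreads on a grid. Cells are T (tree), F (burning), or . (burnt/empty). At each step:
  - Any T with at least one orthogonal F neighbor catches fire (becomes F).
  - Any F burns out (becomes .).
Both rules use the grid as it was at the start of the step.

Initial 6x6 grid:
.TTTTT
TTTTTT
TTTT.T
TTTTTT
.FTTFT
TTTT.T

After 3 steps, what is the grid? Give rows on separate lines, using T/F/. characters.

Step 1: 6 trees catch fire, 2 burn out
  .TTTTT
  TTTTTT
  TTTT.T
  TFTTFT
  ..FF.F
  TFTT.T
Step 2: 9 trees catch fire, 6 burn out
  .TTTTT
  TTTTTT
  TFTT.T
  F.FF.F
  ......
  F.FF.F
Step 3: 5 trees catch fire, 9 burn out
  .TTTTT
  TFTTTT
  F.FF.F
  ......
  ......
  ......

.TTTTT
TFTTTT
F.FF.F
......
......
......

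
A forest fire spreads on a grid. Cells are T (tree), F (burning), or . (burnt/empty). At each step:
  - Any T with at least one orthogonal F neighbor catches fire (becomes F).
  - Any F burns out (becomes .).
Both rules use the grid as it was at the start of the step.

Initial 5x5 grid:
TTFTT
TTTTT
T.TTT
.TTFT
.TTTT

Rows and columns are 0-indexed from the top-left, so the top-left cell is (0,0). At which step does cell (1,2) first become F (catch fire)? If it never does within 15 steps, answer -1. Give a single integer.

Step 1: cell (1,2)='F' (+7 fires, +2 burnt)
  -> target ignites at step 1
Step 2: cell (1,2)='.' (+9 fires, +7 burnt)
Step 3: cell (1,2)='.' (+3 fires, +9 burnt)
Step 4: cell (1,2)='.' (+1 fires, +3 burnt)
Step 5: cell (1,2)='.' (+0 fires, +1 burnt)
  fire out at step 5

1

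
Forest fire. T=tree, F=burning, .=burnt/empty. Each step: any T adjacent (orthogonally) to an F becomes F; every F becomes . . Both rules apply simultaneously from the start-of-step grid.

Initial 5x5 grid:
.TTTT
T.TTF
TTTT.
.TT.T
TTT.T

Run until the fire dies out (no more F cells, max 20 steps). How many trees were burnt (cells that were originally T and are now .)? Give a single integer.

Answer: 16

Derivation:
Step 1: +2 fires, +1 burnt (F count now 2)
Step 2: +3 fires, +2 burnt (F count now 3)
Step 3: +2 fires, +3 burnt (F count now 2)
Step 4: +3 fires, +2 burnt (F count now 3)
Step 5: +3 fires, +3 burnt (F count now 3)
Step 6: +2 fires, +3 burnt (F count now 2)
Step 7: +1 fires, +2 burnt (F count now 1)
Step 8: +0 fires, +1 burnt (F count now 0)
Fire out after step 8
Initially T: 18, now '.': 23
Total burnt (originally-T cells now '.'): 16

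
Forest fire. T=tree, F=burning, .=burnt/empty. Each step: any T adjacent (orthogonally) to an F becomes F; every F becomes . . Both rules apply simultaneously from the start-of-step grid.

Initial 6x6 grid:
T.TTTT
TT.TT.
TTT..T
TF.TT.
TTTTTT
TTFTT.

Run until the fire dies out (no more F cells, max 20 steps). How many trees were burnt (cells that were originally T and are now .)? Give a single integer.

Answer: 19

Derivation:
Step 1: +6 fires, +2 burnt (F count now 6)
Step 2: +7 fires, +6 burnt (F count now 7)
Step 3: +3 fires, +7 burnt (F count now 3)
Step 4: +3 fires, +3 burnt (F count now 3)
Step 5: +0 fires, +3 burnt (F count now 0)
Fire out after step 5
Initially T: 26, now '.': 29
Total burnt (originally-T cells now '.'): 19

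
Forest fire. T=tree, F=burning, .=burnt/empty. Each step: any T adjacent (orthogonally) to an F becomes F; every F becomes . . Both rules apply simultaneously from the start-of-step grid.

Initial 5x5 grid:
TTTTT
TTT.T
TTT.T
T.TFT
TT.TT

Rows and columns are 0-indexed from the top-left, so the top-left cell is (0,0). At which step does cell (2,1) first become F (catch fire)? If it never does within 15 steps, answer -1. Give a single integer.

Step 1: cell (2,1)='T' (+3 fires, +1 burnt)
Step 2: cell (2,1)='T' (+3 fires, +3 burnt)
Step 3: cell (2,1)='F' (+3 fires, +3 burnt)
  -> target ignites at step 3
Step 4: cell (2,1)='.' (+4 fires, +3 burnt)
Step 5: cell (2,1)='.' (+4 fires, +4 burnt)
Step 6: cell (2,1)='.' (+2 fires, +4 burnt)
Step 7: cell (2,1)='.' (+1 fires, +2 burnt)
Step 8: cell (2,1)='.' (+0 fires, +1 burnt)
  fire out at step 8

3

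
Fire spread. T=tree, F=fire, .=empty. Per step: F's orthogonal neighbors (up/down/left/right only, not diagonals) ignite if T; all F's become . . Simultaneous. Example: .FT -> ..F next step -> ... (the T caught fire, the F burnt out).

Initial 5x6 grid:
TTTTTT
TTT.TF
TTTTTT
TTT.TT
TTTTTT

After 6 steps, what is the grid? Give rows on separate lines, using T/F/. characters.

Step 1: 3 trees catch fire, 1 burn out
  TTTTTF
  TTT.F.
  TTTTTF
  TTT.TT
  TTTTTT
Step 2: 3 trees catch fire, 3 burn out
  TTTTF.
  TTT...
  TTTTF.
  TTT.TF
  TTTTTT
Step 3: 4 trees catch fire, 3 burn out
  TTTF..
  TTT...
  TTTF..
  TTT.F.
  TTTTTF
Step 4: 3 trees catch fire, 4 burn out
  TTF...
  TTT...
  TTF...
  TTT...
  TTTTF.
Step 5: 5 trees catch fire, 3 burn out
  TF....
  TTF...
  TF....
  TTF...
  TTTF..
Step 6: 5 trees catch fire, 5 burn out
  F.....
  TF....
  F.....
  TF....
  TTF...

F.....
TF....
F.....
TF....
TTF...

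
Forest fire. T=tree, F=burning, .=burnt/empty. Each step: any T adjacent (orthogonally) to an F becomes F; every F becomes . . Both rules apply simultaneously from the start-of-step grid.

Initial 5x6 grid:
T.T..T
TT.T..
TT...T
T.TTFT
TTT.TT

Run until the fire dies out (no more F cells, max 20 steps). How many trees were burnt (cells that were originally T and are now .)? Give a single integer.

Answer: 15

Derivation:
Step 1: +3 fires, +1 burnt (F count now 3)
Step 2: +3 fires, +3 burnt (F count now 3)
Step 3: +1 fires, +3 burnt (F count now 1)
Step 4: +1 fires, +1 burnt (F count now 1)
Step 5: +1 fires, +1 burnt (F count now 1)
Step 6: +1 fires, +1 burnt (F count now 1)
Step 7: +1 fires, +1 burnt (F count now 1)
Step 8: +2 fires, +1 burnt (F count now 2)
Step 9: +2 fires, +2 burnt (F count now 2)
Step 10: +0 fires, +2 burnt (F count now 0)
Fire out after step 10
Initially T: 18, now '.': 27
Total burnt (originally-T cells now '.'): 15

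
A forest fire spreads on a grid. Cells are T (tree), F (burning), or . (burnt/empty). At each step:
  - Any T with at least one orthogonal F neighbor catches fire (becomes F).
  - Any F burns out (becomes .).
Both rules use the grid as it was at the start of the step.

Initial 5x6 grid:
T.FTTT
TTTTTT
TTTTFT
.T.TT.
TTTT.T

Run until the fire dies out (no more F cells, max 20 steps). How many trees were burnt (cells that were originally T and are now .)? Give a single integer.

Step 1: +6 fires, +2 burnt (F count now 6)
Step 2: +6 fires, +6 burnt (F count now 6)
Step 3: +4 fires, +6 burnt (F count now 4)
Step 4: +4 fires, +4 burnt (F count now 4)
Step 5: +1 fires, +4 burnt (F count now 1)
Step 6: +1 fires, +1 burnt (F count now 1)
Step 7: +0 fires, +1 burnt (F count now 0)
Fire out after step 7
Initially T: 23, now '.': 29
Total burnt (originally-T cells now '.'): 22

Answer: 22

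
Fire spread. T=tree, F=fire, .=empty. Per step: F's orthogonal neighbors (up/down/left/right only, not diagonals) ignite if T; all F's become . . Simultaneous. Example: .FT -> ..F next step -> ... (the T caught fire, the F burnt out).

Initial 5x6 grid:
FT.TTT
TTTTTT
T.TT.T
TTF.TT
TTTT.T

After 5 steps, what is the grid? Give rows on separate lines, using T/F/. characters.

Step 1: 5 trees catch fire, 2 burn out
  .F.TTT
  FTTTTT
  T.FT.T
  TF..TT
  TTFT.T
Step 2: 7 trees catch fire, 5 burn out
  ...TTT
  .FFTTT
  F..F.T
  F...TT
  TF.F.T
Step 3: 2 trees catch fire, 7 burn out
  ...TTT
  ...FTT
  .....T
  ....TT
  F....T
Step 4: 2 trees catch fire, 2 burn out
  ...FTT
  ....FT
  .....T
  ....TT
  .....T
Step 5: 2 trees catch fire, 2 burn out
  ....FT
  .....F
  .....T
  ....TT
  .....T

....FT
.....F
.....T
....TT
.....T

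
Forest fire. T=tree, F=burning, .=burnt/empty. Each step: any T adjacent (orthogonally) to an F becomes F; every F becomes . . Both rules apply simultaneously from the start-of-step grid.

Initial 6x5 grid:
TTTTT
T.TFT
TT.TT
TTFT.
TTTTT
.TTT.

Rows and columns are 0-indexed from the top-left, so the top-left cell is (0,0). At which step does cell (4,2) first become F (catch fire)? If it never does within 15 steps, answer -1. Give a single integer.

Step 1: cell (4,2)='F' (+7 fires, +2 burnt)
  -> target ignites at step 1
Step 2: cell (4,2)='.' (+8 fires, +7 burnt)
Step 3: cell (4,2)='.' (+6 fires, +8 burnt)
Step 4: cell (4,2)='.' (+2 fires, +6 burnt)
Step 5: cell (4,2)='.' (+0 fires, +2 burnt)
  fire out at step 5

1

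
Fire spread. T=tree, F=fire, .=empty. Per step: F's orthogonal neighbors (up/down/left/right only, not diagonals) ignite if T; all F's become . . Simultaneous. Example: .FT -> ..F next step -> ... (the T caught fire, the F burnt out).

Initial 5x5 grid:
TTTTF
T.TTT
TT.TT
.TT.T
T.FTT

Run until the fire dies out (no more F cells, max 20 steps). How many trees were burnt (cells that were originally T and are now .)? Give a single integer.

Answer: 17

Derivation:
Step 1: +4 fires, +2 burnt (F count now 4)
Step 2: +5 fires, +4 burnt (F count now 5)
Step 3: +5 fires, +5 burnt (F count now 5)
Step 4: +2 fires, +5 burnt (F count now 2)
Step 5: +1 fires, +2 burnt (F count now 1)
Step 6: +0 fires, +1 burnt (F count now 0)
Fire out after step 6
Initially T: 18, now '.': 24
Total burnt (originally-T cells now '.'): 17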